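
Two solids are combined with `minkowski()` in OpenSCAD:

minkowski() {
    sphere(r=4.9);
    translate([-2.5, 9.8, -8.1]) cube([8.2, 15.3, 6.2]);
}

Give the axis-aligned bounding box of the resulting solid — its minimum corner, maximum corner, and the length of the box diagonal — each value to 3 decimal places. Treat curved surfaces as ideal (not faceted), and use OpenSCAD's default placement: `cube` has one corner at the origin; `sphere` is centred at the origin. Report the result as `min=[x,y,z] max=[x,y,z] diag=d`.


min=[-7.400,4.900,-13.000] max=[10.600,30.000,3.000] diag=34.785

A = translate([-2.5, 9.8, -8.1]) cube([8.2, 15.3, 6.2]) → bbox [-2.5,9.8,-8.1] .. [5.7,25.1,-1.9]
B = sphere(r=4.9) → bbox [-4.9,-4.9,-4.9] .. [4.9,4.9,4.9]
lo = A.lo+B.lo = [-2.5-4.9, 9.8-4.9, -8.1-4.9] = [-7.400,4.900,-13.000]
hi = A.hi+B.hi = [5.7+4.9, 25.1+4.9, -1.9+4.9] = [10.600,30.000,3.000]
diag = √(18²+25.1²+16²) = √1210.01 = 34.785


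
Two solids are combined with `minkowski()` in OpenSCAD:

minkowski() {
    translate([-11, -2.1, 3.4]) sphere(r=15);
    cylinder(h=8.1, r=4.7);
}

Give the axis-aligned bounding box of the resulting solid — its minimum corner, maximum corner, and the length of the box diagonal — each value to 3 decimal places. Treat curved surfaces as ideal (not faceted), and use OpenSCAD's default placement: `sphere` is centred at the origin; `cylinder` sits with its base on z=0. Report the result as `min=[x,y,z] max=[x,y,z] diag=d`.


A = translate([-11, -2.1, 3.4]) sphere(r=15) → bbox [-26,-17.1,-11.6] .. [4,12.9,18.4]
B = cylinder(h=8.1, r=4.7) → bbox [-4.7,-4.7,0] .. [4.7,4.7,8.1]
lo = A.lo+B.lo = [-26-4.7, -17.1-4.7, -11.6+0] = [-30.700,-21.800,-11.600]
hi = A.hi+B.hi = [4+4.7, 12.9+4.7, 18.4+8.1] = [8.700,17.600,26.500]
diag = √(39.4²+39.4²+38.1²) = √4556.33 = 67.501

min=[-30.700,-21.800,-11.600] max=[8.700,17.600,26.500] diag=67.501


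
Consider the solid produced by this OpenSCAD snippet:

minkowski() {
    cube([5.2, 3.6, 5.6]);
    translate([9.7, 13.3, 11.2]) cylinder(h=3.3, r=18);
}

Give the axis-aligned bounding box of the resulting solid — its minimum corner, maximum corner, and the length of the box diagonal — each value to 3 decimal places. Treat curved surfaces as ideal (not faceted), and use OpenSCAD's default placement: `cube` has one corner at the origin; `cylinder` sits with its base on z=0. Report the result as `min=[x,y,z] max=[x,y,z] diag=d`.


min=[-8.300,-4.700,11.200] max=[32.900,34.900,20.100] diag=57.834

A = translate([9.7, 13.3, 11.2]) cylinder(h=3.3, r=18) → bbox [-8.3,-4.7,11.2] .. [27.7,31.3,14.5]
B = cube([5.2, 3.6, 5.6]) → bbox [0,0,0] .. [5.2,3.6,5.6]
lo = A.lo+B.lo = [-8.3+0, -4.7+0, 11.2+0] = [-8.300,-4.700,11.200]
hi = A.hi+B.hi = [27.7+5.2, 31.3+3.6, 14.5+5.6] = [32.900,34.900,20.100]
diag = √(41.2²+39.6²+8.9²) = √3344.81 = 57.834


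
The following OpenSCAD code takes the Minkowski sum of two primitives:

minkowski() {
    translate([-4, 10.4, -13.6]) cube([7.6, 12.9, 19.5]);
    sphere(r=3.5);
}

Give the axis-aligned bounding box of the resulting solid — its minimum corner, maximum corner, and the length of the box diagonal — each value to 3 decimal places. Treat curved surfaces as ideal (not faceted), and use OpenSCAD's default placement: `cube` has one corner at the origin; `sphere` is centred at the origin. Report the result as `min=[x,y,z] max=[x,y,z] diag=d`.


A = translate([-4, 10.4, -13.6]) cube([7.6, 12.9, 19.5]) → bbox [-4,10.4,-13.6] .. [3.6,23.3,5.9]
B = sphere(r=3.5) → bbox [-3.5,-3.5,-3.5] .. [3.5,3.5,3.5]
lo = A.lo+B.lo = [-4-3.5, 10.4-3.5, -13.6-3.5] = [-7.500,6.900,-17.100]
hi = A.hi+B.hi = [3.6+3.5, 23.3+3.5, 5.9+3.5] = [7.100,26.800,9.400]
diag = √(14.6²+19.9²+26.5²) = √1311.42 = 36.214

min=[-7.500,6.900,-17.100] max=[7.100,26.800,9.400] diag=36.214


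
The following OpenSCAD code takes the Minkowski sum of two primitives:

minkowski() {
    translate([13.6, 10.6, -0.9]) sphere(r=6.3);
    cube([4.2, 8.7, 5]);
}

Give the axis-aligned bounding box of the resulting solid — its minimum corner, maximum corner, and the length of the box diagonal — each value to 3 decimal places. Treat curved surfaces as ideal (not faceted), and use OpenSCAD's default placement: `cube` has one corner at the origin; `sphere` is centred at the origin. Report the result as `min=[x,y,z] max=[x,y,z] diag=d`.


A = translate([13.6, 10.6, -0.9]) sphere(r=6.3) → bbox [7.3,4.3,-7.2] .. [19.9,16.9,5.4]
B = cube([4.2, 8.7, 5]) → bbox [0,0,0] .. [4.2,8.7,5]
lo = A.lo+B.lo = [7.3+0, 4.3+0, -7.2+0] = [7.300,4.300,-7.200]
hi = A.hi+B.hi = [19.9+4.2, 16.9+8.7, 5.4+5] = [24.100,25.600,10.400]
diag = √(16.8²+21.3²+17.6²) = √1045.69 = 32.337

min=[7.300,4.300,-7.200] max=[24.100,25.600,10.400] diag=32.337


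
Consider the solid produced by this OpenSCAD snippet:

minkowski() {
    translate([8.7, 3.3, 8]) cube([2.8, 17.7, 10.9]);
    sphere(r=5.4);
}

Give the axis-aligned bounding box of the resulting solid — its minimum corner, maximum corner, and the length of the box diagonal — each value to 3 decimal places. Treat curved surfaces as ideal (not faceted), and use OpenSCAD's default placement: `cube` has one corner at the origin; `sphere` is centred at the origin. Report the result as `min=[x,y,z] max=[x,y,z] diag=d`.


A = translate([8.7, 3.3, 8]) cube([2.8, 17.7, 10.9]) → bbox [8.7,3.3,8] .. [11.5,21,18.9]
B = sphere(r=5.4) → bbox [-5.4,-5.4,-5.4] .. [5.4,5.4,5.4]
lo = A.lo+B.lo = [8.7-5.4, 3.3-5.4, 8-5.4] = [3.300,-2.100,2.600]
hi = A.hi+B.hi = [11.5+5.4, 21+5.4, 18.9+5.4] = [16.900,26.400,24.300]
diag = √(13.6²+28.5²+21.7²) = √1468.1 = 38.316

min=[3.300,-2.100,2.600] max=[16.900,26.400,24.300] diag=38.316


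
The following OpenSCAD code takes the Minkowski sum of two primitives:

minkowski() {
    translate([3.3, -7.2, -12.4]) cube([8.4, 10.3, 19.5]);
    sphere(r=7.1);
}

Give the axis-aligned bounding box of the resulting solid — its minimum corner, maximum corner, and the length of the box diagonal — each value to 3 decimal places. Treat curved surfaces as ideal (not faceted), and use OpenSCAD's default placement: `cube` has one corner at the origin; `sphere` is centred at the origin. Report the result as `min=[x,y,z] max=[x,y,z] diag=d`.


min=[-3.800,-14.300,-19.500] max=[18.800,10.200,14.200] diag=47.399

A = translate([3.3, -7.2, -12.4]) cube([8.4, 10.3, 19.5]) → bbox [3.3,-7.2,-12.4] .. [11.7,3.1,7.1]
B = sphere(r=7.1) → bbox [-7.1,-7.1,-7.1] .. [7.1,7.1,7.1]
lo = A.lo+B.lo = [3.3-7.1, -7.2-7.1, -12.4-7.1] = [-3.800,-14.300,-19.500]
hi = A.hi+B.hi = [11.7+7.1, 3.1+7.1, 7.1+7.1] = [18.800,10.200,14.200]
diag = √(22.6²+24.5²+33.7²) = √2246.7 = 47.399


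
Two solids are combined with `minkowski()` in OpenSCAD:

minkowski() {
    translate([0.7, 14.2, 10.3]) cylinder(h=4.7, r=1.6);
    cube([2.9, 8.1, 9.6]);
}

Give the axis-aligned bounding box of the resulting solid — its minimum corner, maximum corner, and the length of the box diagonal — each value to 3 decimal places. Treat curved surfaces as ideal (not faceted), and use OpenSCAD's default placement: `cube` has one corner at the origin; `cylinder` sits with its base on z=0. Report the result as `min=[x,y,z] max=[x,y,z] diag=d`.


A = translate([0.7, 14.2, 10.3]) cylinder(h=4.7, r=1.6) → bbox [-0.9,12.6,10.3] .. [2.3,15.8,15]
B = cube([2.9, 8.1, 9.6]) → bbox [0,0,0] .. [2.9,8.1,9.6]
lo = A.lo+B.lo = [-0.9+0, 12.6+0, 10.3+0] = [-0.900,12.600,10.300]
hi = A.hi+B.hi = [2.3+2.9, 15.8+8.1, 15+9.6] = [5.200,23.900,24.600]
diag = √(6.1²+11.3²+14.3²) = √369.39 = 19.220

min=[-0.900,12.600,10.300] max=[5.200,23.900,24.600] diag=19.220


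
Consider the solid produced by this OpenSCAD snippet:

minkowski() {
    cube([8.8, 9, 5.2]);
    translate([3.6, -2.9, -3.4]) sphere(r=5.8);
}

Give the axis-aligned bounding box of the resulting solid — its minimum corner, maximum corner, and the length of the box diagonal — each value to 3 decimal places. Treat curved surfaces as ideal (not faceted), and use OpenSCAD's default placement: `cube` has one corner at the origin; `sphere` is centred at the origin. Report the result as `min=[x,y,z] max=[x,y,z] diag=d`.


min=[-2.200,-8.700,-9.200] max=[18.200,11.900,7.600] diag=33.508

A = translate([3.6, -2.9, -3.4]) sphere(r=5.8) → bbox [-2.2,-8.7,-9.2] .. [9.4,2.9,2.4]
B = cube([8.8, 9, 5.2]) → bbox [0,0,0] .. [8.8,9,5.2]
lo = A.lo+B.lo = [-2.2+0, -8.7+0, -9.2+0] = [-2.200,-8.700,-9.200]
hi = A.hi+B.hi = [9.4+8.8, 2.9+9, 2.4+5.2] = [18.200,11.900,7.600]
diag = √(20.4²+20.6²+16.8²) = √1122.76 = 33.508


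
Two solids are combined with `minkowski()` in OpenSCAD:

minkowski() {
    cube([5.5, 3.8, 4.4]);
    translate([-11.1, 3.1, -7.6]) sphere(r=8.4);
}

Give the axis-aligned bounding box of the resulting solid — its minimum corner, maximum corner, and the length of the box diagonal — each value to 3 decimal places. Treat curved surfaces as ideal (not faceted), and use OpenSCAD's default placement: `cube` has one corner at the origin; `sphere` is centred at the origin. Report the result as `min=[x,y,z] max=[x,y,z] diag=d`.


A = translate([-11.1, 3.1, -7.6]) sphere(r=8.4) → bbox [-19.5,-5.3,-16] .. [-2.7,11.5,0.8]
B = cube([5.5, 3.8, 4.4]) → bbox [0,0,0] .. [5.5,3.8,4.4]
lo = A.lo+B.lo = [-19.5+0, -5.3+0, -16+0] = [-19.500,-5.300,-16.000]
hi = A.hi+B.hi = [-2.7+5.5, 11.5+3.8, 0.8+4.4] = [2.800,15.300,5.200]
diag = √(22.3²+20.6²+21.2²) = √1371.09 = 37.028

min=[-19.500,-5.300,-16.000] max=[2.800,15.300,5.200] diag=37.028


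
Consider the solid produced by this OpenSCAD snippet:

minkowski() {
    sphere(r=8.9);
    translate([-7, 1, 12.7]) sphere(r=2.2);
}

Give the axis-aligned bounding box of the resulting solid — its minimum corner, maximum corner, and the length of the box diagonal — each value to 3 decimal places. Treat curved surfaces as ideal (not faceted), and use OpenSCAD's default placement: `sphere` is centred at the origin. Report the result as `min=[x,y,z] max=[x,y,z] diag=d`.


A = translate([-7, 1, 12.7]) sphere(r=2.2) → bbox [-9.2,-1.2,10.5] .. [-4.8,3.2,14.9]
B = sphere(r=8.9) → bbox [-8.9,-8.9,-8.9] .. [8.9,8.9,8.9]
lo = A.lo+B.lo = [-9.2-8.9, -1.2-8.9, 10.5-8.9] = [-18.100,-10.100,1.600]
hi = A.hi+B.hi = [-4.8+8.9, 3.2+8.9, 14.9+8.9] = [4.100,12.100,23.800]
diag = √(22.2²+22.2²+22.2²) = √1478.52 = 38.452

min=[-18.100,-10.100,1.600] max=[4.100,12.100,23.800] diag=38.452


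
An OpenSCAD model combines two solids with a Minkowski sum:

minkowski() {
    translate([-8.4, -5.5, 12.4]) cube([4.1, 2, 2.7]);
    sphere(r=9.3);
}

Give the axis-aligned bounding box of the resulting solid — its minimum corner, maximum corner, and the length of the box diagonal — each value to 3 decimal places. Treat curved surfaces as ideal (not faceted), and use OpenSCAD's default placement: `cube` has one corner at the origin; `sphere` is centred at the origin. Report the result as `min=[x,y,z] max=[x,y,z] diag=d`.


min=[-17.700,-14.800,3.100] max=[5.000,5.800,24.400] diag=37.327

A = translate([-8.4, -5.5, 12.4]) cube([4.1, 2, 2.7]) → bbox [-8.4,-5.5,12.4] .. [-4.3,-3.5,15.1]
B = sphere(r=9.3) → bbox [-9.3,-9.3,-9.3] .. [9.3,9.3,9.3]
lo = A.lo+B.lo = [-8.4-9.3, -5.5-9.3, 12.4-9.3] = [-17.700,-14.800,3.100]
hi = A.hi+B.hi = [-4.3+9.3, -3.5+9.3, 15.1+9.3] = [5.000,5.800,24.400]
diag = √(22.7²+20.6²+21.3²) = √1393.34 = 37.327


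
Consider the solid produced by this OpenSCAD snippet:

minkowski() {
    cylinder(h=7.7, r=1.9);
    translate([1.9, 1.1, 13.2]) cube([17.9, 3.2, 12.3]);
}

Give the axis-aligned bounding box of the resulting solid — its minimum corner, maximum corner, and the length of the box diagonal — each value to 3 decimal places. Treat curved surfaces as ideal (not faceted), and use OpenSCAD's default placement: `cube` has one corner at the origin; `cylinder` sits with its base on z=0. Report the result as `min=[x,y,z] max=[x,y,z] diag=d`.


min=[0.000,-0.800,13.200] max=[21.700,6.200,33.200] diag=30.330

A = translate([1.9, 1.1, 13.2]) cube([17.9, 3.2, 12.3]) → bbox [1.9,1.1,13.2] .. [19.8,4.3,25.5]
B = cylinder(h=7.7, r=1.9) → bbox [-1.9,-1.9,0] .. [1.9,1.9,7.7]
lo = A.lo+B.lo = [1.9-1.9, 1.1-1.9, 13.2+0] = [0.000,-0.800,13.200]
hi = A.hi+B.hi = [19.8+1.9, 4.3+1.9, 25.5+7.7] = [21.700,6.200,33.200]
diag = √(21.7²+7²+20²) = √919.89 = 30.330


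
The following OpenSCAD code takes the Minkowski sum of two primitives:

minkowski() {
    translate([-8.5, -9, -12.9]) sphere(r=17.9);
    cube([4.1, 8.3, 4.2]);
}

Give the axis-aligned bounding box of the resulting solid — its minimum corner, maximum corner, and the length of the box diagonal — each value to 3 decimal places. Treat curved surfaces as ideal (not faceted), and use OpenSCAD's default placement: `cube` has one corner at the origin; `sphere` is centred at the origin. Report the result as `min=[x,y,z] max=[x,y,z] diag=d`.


min=[-26.400,-26.900,-30.800] max=[13.500,17.200,9.200] diag=71.672

A = translate([-8.5, -9, -12.9]) sphere(r=17.9) → bbox [-26.4,-26.9,-30.8] .. [9.4,8.9,5]
B = cube([4.1, 8.3, 4.2]) → bbox [0,0,0] .. [4.1,8.3,4.2]
lo = A.lo+B.lo = [-26.4+0, -26.9+0, -30.8+0] = [-26.400,-26.900,-30.800]
hi = A.hi+B.hi = [9.4+4.1, 8.9+8.3, 5+4.2] = [13.500,17.200,9.200]
diag = √(39.9²+44.1²+40²) = √5136.82 = 71.672


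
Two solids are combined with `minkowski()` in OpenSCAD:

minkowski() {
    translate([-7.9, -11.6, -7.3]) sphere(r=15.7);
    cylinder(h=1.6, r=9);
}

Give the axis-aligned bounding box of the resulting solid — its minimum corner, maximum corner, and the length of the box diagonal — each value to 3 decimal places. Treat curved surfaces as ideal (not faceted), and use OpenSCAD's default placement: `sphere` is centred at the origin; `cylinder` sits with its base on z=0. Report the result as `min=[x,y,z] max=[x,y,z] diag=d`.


min=[-32.600,-36.300,-23.000] max=[16.800,13.100,10.000] diag=77.264

A = translate([-7.9, -11.6, -7.3]) sphere(r=15.7) → bbox [-23.6,-27.3,-23] .. [7.8,4.1,8.4]
B = cylinder(h=1.6, r=9) → bbox [-9,-9,0] .. [9,9,1.6]
lo = A.lo+B.lo = [-23.6-9, -27.3-9, -23+0] = [-32.600,-36.300,-23.000]
hi = A.hi+B.hi = [7.8+9, 4.1+9, 8.4+1.6] = [16.800,13.100,10.000]
diag = √(49.4²+49.4²+33²) = √5969.72 = 77.264


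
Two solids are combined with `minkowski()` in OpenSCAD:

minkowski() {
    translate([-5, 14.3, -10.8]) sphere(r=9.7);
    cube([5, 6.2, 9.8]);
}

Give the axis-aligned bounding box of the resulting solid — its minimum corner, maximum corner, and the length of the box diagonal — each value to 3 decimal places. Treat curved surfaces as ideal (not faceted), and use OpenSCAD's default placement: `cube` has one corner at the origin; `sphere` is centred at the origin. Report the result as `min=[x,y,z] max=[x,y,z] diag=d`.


min=[-14.700,4.600,-20.500] max=[9.700,30.200,8.700] diag=45.862

A = translate([-5, 14.3, -10.8]) sphere(r=9.7) → bbox [-14.7,4.6,-20.5] .. [4.7,24,-1.1]
B = cube([5, 6.2, 9.8]) → bbox [0,0,0] .. [5,6.2,9.8]
lo = A.lo+B.lo = [-14.7+0, 4.6+0, -20.5+0] = [-14.700,4.600,-20.500]
hi = A.hi+B.hi = [4.7+5, 24+6.2, -1.1+9.8] = [9.700,30.200,8.700]
diag = √(24.4²+25.6²+29.2²) = √2103.36 = 45.862


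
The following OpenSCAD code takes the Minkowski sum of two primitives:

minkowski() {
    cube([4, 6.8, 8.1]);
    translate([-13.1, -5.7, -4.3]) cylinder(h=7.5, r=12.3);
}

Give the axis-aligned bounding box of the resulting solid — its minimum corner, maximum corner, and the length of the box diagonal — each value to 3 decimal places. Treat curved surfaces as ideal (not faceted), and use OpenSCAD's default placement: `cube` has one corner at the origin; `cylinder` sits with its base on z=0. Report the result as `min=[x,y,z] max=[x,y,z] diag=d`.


A = translate([-13.1, -5.7, -4.3]) cylinder(h=7.5, r=12.3) → bbox [-25.4,-18,-4.3] .. [-0.8,6.6,3.2]
B = cube([4, 6.8, 8.1]) → bbox [0,0,0] .. [4,6.8,8.1]
lo = A.lo+B.lo = [-25.4+0, -18+0, -4.3+0] = [-25.400,-18.000,-4.300]
hi = A.hi+B.hi = [-0.8+4, 6.6+6.8, 3.2+8.1] = [3.200,13.400,11.300]
diag = √(28.6²+31.4²+15.6²) = √2047.28 = 45.247

min=[-25.400,-18.000,-4.300] max=[3.200,13.400,11.300] diag=45.247


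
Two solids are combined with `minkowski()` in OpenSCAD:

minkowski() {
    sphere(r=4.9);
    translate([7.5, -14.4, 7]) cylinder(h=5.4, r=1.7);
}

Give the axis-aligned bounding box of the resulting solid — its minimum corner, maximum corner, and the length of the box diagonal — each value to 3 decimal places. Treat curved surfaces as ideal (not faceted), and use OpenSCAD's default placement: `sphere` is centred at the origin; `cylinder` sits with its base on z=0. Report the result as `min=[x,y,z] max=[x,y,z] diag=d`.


min=[0.900,-21.000,2.100] max=[14.100,-7.800,17.300] diag=24.073

A = translate([7.5, -14.4, 7]) cylinder(h=5.4, r=1.7) → bbox [5.8,-16.1,7] .. [9.2,-12.7,12.4]
B = sphere(r=4.9) → bbox [-4.9,-4.9,-4.9] .. [4.9,4.9,4.9]
lo = A.lo+B.lo = [5.8-4.9, -16.1-4.9, 7-4.9] = [0.900,-21.000,2.100]
hi = A.hi+B.hi = [9.2+4.9, -12.7+4.9, 12.4+4.9] = [14.100,-7.800,17.300]
diag = √(13.2²+13.2²+15.2²) = √579.52 = 24.073


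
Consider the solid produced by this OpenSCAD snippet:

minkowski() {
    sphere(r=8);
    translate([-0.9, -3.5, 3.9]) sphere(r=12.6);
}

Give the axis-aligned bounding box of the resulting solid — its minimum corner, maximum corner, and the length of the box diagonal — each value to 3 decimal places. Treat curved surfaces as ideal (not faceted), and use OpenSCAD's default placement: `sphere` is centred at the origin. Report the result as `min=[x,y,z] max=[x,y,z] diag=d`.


min=[-21.500,-24.100,-16.700] max=[19.700,17.100,24.500] diag=71.360

A = translate([-0.9, -3.5, 3.9]) sphere(r=12.6) → bbox [-13.5,-16.1,-8.7] .. [11.7,9.1,16.5]
B = sphere(r=8) → bbox [-8,-8,-8] .. [8,8,8]
lo = A.lo+B.lo = [-13.5-8, -16.1-8, -8.7-8] = [-21.500,-24.100,-16.700]
hi = A.hi+B.hi = [11.7+8, 9.1+8, 16.5+8] = [19.700,17.100,24.500]
diag = √(41.2²+41.2²+41.2²) = √5092.32 = 71.360


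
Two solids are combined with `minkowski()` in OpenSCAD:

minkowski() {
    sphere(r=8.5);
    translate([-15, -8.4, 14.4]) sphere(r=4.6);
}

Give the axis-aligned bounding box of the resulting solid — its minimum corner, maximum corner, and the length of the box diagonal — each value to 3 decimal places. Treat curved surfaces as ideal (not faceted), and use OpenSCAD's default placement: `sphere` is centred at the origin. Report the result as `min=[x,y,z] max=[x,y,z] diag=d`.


min=[-28.100,-21.500,1.300] max=[-1.900,4.700,27.500] diag=45.380

A = translate([-15, -8.4, 14.4]) sphere(r=4.6) → bbox [-19.6,-13,9.8] .. [-10.4,-3.8,19]
B = sphere(r=8.5) → bbox [-8.5,-8.5,-8.5] .. [8.5,8.5,8.5]
lo = A.lo+B.lo = [-19.6-8.5, -13-8.5, 9.8-8.5] = [-28.100,-21.500,1.300]
hi = A.hi+B.hi = [-10.4+8.5, -3.8+8.5, 19+8.5] = [-1.900,4.700,27.500]
diag = √(26.2²+26.2²+26.2²) = √2059.32 = 45.380


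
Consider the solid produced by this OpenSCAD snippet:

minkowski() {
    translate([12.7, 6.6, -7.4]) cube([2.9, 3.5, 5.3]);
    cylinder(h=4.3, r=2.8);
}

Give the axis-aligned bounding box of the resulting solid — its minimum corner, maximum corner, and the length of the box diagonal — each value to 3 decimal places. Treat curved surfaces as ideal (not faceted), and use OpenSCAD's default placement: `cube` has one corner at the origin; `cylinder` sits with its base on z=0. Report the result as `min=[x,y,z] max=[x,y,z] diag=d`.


A = translate([12.7, 6.6, -7.4]) cube([2.9, 3.5, 5.3]) → bbox [12.7,6.6,-7.4] .. [15.6,10.1,-2.1]
B = cylinder(h=4.3, r=2.8) → bbox [-2.8,-2.8,0] .. [2.8,2.8,4.3]
lo = A.lo+B.lo = [12.7-2.8, 6.6-2.8, -7.4+0] = [9.900,3.800,-7.400]
hi = A.hi+B.hi = [15.6+2.8, 10.1+2.8, -2.1+4.3] = [18.400,12.900,2.200]
diag = √(8.5²+9.1²+9.6²) = √247.22 = 15.723

min=[9.900,3.800,-7.400] max=[18.400,12.900,2.200] diag=15.723


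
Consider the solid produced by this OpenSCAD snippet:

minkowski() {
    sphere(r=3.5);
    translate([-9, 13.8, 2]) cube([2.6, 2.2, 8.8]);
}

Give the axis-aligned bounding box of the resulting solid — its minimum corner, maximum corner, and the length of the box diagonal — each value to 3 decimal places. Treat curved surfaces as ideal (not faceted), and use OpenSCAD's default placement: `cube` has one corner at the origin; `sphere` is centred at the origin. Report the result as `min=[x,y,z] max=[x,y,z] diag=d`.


min=[-12.500,10.300,-1.500] max=[-2.900,19.500,14.300] diag=20.650

A = translate([-9, 13.8, 2]) cube([2.6, 2.2, 8.8]) → bbox [-9,13.8,2] .. [-6.4,16,10.8]
B = sphere(r=3.5) → bbox [-3.5,-3.5,-3.5] .. [3.5,3.5,3.5]
lo = A.lo+B.lo = [-9-3.5, 13.8-3.5, 2-3.5] = [-12.500,10.300,-1.500]
hi = A.hi+B.hi = [-6.4+3.5, 16+3.5, 10.8+3.5] = [-2.900,19.500,14.300]
diag = √(9.6²+9.2²+15.8²) = √426.44 = 20.650


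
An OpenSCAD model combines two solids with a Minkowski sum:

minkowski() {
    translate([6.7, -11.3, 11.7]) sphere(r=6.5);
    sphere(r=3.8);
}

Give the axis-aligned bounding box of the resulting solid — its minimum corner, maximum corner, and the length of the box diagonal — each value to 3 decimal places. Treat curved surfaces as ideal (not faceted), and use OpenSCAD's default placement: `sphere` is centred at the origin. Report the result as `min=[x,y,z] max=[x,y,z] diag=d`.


min=[-3.600,-21.600,1.400] max=[17.000,-1.000,22.000] diag=35.680

A = translate([6.7, -11.3, 11.7]) sphere(r=6.5) → bbox [0.2,-17.8,5.2] .. [13.2,-4.8,18.2]
B = sphere(r=3.8) → bbox [-3.8,-3.8,-3.8] .. [3.8,3.8,3.8]
lo = A.lo+B.lo = [0.2-3.8, -17.8-3.8, 5.2-3.8] = [-3.600,-21.600,1.400]
hi = A.hi+B.hi = [13.2+3.8, -4.8+3.8, 18.2+3.8] = [17.000,-1.000,22.000]
diag = √(20.6²+20.6²+20.6²) = √1273.08 = 35.680


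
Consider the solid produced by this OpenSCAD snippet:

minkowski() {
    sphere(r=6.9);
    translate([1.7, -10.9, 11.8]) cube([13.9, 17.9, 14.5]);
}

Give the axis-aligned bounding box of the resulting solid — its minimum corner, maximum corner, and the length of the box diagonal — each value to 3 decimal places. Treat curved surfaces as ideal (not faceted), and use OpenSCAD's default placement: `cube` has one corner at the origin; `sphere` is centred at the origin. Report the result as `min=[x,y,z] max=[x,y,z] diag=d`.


A = translate([1.7, -10.9, 11.8]) cube([13.9, 17.9, 14.5]) → bbox [1.7,-10.9,11.8] .. [15.6,7,26.3]
B = sphere(r=6.9) → bbox [-6.9,-6.9,-6.9] .. [6.9,6.9,6.9]
lo = A.lo+B.lo = [1.7-6.9, -10.9-6.9, 11.8-6.9] = [-5.200,-17.800,4.900]
hi = A.hi+B.hi = [15.6+6.9, 7+6.9, 26.3+6.9] = [22.500,13.900,33.200]
diag = √(27.7²+31.7²+28.3²) = √2573.07 = 50.725

min=[-5.200,-17.800,4.900] max=[22.500,13.900,33.200] diag=50.725


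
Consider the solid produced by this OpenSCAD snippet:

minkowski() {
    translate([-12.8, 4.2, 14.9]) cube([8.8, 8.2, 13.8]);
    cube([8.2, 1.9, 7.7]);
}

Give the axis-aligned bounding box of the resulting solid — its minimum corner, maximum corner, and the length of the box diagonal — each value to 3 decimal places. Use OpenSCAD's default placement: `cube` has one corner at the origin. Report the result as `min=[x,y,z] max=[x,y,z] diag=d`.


A = translate([-12.8, 4.2, 14.9]) cube([8.8, 8.2, 13.8]) → bbox [-12.8,4.2,14.9] .. [-4,12.4,28.7]
B = cube([8.2, 1.9, 7.7]) → bbox [0,0,0] .. [8.2,1.9,7.7]
lo = A.lo+B.lo = [-12.8+0, 4.2+0, 14.9+0] = [-12.800,4.200,14.900]
hi = A.hi+B.hi = [-4+8.2, 12.4+1.9, 28.7+7.7] = [4.200,14.300,36.400]
diag = √(17²+10.1²+21.5²) = √853.26 = 29.211

min=[-12.800,4.200,14.900] max=[4.200,14.300,36.400] diag=29.211


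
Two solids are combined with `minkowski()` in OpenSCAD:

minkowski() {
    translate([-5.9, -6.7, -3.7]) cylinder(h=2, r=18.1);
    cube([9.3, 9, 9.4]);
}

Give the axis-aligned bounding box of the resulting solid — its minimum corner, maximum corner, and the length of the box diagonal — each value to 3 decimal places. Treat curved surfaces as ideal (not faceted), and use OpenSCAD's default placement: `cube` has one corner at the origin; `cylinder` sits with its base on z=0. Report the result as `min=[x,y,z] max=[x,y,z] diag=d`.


min=[-24.000,-24.800,-3.700] max=[21.500,20.400,7.700] diag=65.140

A = translate([-5.9, -6.7, -3.7]) cylinder(h=2, r=18.1) → bbox [-24,-24.8,-3.7] .. [12.2,11.4,-1.7]
B = cube([9.3, 9, 9.4]) → bbox [0,0,0] .. [9.3,9,9.4]
lo = A.lo+B.lo = [-24+0, -24.8+0, -3.7+0] = [-24.000,-24.800,-3.700]
hi = A.hi+B.hi = [12.2+9.3, 11.4+9, -1.7+9.4] = [21.500,20.400,7.700]
diag = √(45.5²+45.2²+11.4²) = √4243.25 = 65.140


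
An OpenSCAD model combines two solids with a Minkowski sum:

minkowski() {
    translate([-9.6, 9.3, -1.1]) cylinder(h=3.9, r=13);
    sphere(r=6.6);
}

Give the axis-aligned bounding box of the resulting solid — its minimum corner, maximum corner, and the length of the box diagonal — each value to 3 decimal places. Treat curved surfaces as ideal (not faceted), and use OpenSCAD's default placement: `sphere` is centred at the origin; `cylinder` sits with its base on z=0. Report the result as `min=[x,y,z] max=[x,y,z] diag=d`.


A = translate([-9.6, 9.3, -1.1]) cylinder(h=3.9, r=13) → bbox [-22.6,-3.7,-1.1] .. [3.4,22.3,2.8]
B = sphere(r=6.6) → bbox [-6.6,-6.6,-6.6] .. [6.6,6.6,6.6]
lo = A.lo+B.lo = [-22.6-6.6, -3.7-6.6, -1.1-6.6] = [-29.200,-10.300,-7.700]
hi = A.hi+B.hi = [3.4+6.6, 22.3+6.6, 2.8+6.6] = [10.000,28.900,9.400]
diag = √(39.2²+39.2²+17.1²) = √3365.69 = 58.015

min=[-29.200,-10.300,-7.700] max=[10.000,28.900,9.400] diag=58.015


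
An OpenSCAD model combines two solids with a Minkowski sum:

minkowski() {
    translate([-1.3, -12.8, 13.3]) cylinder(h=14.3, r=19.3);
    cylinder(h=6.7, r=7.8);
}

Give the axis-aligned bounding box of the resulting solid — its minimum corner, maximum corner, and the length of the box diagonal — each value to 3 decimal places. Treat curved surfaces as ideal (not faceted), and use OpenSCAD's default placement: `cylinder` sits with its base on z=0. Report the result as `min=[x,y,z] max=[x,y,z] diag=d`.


min=[-28.400,-39.900,13.300] max=[25.800,14.300,34.300] diag=79.475

A = translate([-1.3, -12.8, 13.3]) cylinder(h=14.3, r=19.3) → bbox [-20.6,-32.1,13.3] .. [18,6.5,27.6]
B = cylinder(h=6.7, r=7.8) → bbox [-7.8,-7.8,0] .. [7.8,7.8,6.7]
lo = A.lo+B.lo = [-20.6-7.8, -32.1-7.8, 13.3+0] = [-28.400,-39.900,13.300]
hi = A.hi+B.hi = [18+7.8, 6.5+7.8, 27.6+6.7] = [25.800,14.300,34.300]
diag = √(54.2²+54.2²+21²) = √6316.28 = 79.475


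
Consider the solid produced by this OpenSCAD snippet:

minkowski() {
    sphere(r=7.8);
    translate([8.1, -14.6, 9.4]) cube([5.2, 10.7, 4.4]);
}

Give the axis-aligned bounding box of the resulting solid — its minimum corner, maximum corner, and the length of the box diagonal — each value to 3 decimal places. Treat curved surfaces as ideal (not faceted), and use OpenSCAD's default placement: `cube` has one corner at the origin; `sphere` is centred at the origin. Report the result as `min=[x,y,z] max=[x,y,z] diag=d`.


min=[0.300,-22.400,1.600] max=[21.100,3.900,21.600] diag=39.043

A = translate([8.1, -14.6, 9.4]) cube([5.2, 10.7, 4.4]) → bbox [8.1,-14.6,9.4] .. [13.3,-3.9,13.8]
B = sphere(r=7.8) → bbox [-7.8,-7.8,-7.8] .. [7.8,7.8,7.8]
lo = A.lo+B.lo = [8.1-7.8, -14.6-7.8, 9.4-7.8] = [0.300,-22.400,1.600]
hi = A.hi+B.hi = [13.3+7.8, -3.9+7.8, 13.8+7.8] = [21.100,3.900,21.600]
diag = √(20.8²+26.3²+20²) = √1524.33 = 39.043


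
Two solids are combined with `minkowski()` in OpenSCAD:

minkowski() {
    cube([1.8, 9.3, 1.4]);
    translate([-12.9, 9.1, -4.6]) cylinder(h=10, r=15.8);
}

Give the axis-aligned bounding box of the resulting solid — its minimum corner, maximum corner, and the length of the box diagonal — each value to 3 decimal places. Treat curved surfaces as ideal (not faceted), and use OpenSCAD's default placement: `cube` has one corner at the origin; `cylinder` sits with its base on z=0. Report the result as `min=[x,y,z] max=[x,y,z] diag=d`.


min=[-28.700,-6.700,-4.600] max=[4.700,34.200,6.800] diag=54.022

A = translate([-12.9, 9.1, -4.6]) cylinder(h=10, r=15.8) → bbox [-28.7,-6.7,-4.6] .. [2.9,24.9,5.4]
B = cube([1.8, 9.3, 1.4]) → bbox [0,0,0] .. [1.8,9.3,1.4]
lo = A.lo+B.lo = [-28.7+0, -6.7+0, -4.6+0] = [-28.700,-6.700,-4.600]
hi = A.hi+B.hi = [2.9+1.8, 24.9+9.3, 5.4+1.4] = [4.700,34.200,6.800]
diag = √(33.4²+40.9²+11.4²) = √2918.33 = 54.022


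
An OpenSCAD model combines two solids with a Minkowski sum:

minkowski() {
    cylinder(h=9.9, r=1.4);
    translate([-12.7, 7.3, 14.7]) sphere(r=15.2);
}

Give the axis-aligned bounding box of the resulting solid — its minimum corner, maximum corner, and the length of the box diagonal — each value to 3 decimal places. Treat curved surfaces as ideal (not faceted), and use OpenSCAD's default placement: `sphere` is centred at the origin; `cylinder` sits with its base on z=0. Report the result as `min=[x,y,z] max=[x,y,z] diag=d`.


min=[-29.300,-9.300,-0.500] max=[3.900,23.900,39.800] diag=61.875

A = translate([-12.7, 7.3, 14.7]) sphere(r=15.2) → bbox [-27.9,-7.9,-0.5] .. [2.5,22.5,29.9]
B = cylinder(h=9.9, r=1.4) → bbox [-1.4,-1.4,0] .. [1.4,1.4,9.9]
lo = A.lo+B.lo = [-27.9-1.4, -7.9-1.4, -0.5+0] = [-29.300,-9.300,-0.500]
hi = A.hi+B.hi = [2.5+1.4, 22.5+1.4, 29.9+9.9] = [3.900,23.900,39.800]
diag = √(33.2²+33.2²+40.3²) = √3828.57 = 61.875


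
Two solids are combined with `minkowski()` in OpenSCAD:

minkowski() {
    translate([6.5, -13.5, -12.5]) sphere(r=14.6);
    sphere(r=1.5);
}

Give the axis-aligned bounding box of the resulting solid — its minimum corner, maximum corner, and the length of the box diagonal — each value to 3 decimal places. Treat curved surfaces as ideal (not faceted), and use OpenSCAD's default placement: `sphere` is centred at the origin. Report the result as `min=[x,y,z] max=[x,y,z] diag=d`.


min=[-9.600,-29.600,-28.600] max=[22.600,2.600,3.600] diag=55.772

A = translate([6.5, -13.5, -12.5]) sphere(r=14.6) → bbox [-8.1,-28.1,-27.1] .. [21.1,1.1,2.1]
B = sphere(r=1.5) → bbox [-1.5,-1.5,-1.5] .. [1.5,1.5,1.5]
lo = A.lo+B.lo = [-8.1-1.5, -28.1-1.5, -27.1-1.5] = [-9.600,-29.600,-28.600]
hi = A.hi+B.hi = [21.1+1.5, 1.1+1.5, 2.1+1.5] = [22.600,2.600,3.600]
diag = √(32.2²+32.2²+32.2²) = √3110.52 = 55.772


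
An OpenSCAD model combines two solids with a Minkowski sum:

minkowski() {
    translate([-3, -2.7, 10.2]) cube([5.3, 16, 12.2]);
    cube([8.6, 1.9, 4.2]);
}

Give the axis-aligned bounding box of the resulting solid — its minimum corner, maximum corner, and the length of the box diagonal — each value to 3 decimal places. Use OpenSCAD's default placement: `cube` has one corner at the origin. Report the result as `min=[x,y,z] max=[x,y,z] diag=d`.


min=[-3.000,-2.700,10.200] max=[10.900,15.200,26.600] diag=27.975

A = translate([-3, -2.7, 10.2]) cube([5.3, 16, 12.2]) → bbox [-3,-2.7,10.2] .. [2.3,13.3,22.4]
B = cube([8.6, 1.9, 4.2]) → bbox [0,0,0] .. [8.6,1.9,4.2]
lo = A.lo+B.lo = [-3+0, -2.7+0, 10.2+0] = [-3.000,-2.700,10.200]
hi = A.hi+B.hi = [2.3+8.6, 13.3+1.9, 22.4+4.2] = [10.900,15.200,26.600]
diag = √(13.9²+17.9²+16.4²) = √782.58 = 27.975


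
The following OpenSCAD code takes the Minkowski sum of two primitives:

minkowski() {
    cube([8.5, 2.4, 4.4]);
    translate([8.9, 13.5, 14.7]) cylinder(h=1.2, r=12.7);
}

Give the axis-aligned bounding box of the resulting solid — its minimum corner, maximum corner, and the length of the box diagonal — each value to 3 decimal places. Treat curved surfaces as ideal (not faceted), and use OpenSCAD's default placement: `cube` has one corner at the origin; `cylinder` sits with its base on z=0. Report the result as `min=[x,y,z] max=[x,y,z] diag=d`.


min=[-3.800,0.800,14.700] max=[30.100,28.600,20.300] diag=44.197

A = translate([8.9, 13.5, 14.7]) cylinder(h=1.2, r=12.7) → bbox [-3.8,0.8,14.7] .. [21.6,26.2,15.9]
B = cube([8.5, 2.4, 4.4]) → bbox [0,0,0] .. [8.5,2.4,4.4]
lo = A.lo+B.lo = [-3.8+0, 0.8+0, 14.7+0] = [-3.800,0.800,14.700]
hi = A.hi+B.hi = [21.6+8.5, 26.2+2.4, 15.9+4.4] = [30.100,28.600,20.300]
diag = √(33.9²+27.8²+5.6²) = √1953.41 = 44.197


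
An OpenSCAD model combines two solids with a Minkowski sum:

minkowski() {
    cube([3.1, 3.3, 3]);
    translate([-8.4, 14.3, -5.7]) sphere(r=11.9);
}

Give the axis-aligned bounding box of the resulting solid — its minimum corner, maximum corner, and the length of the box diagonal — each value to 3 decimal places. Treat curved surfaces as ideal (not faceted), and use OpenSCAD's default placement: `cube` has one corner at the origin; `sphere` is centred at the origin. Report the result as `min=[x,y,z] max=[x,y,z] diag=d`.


min=[-20.300,2.400,-17.600] max=[6.600,29.500,9.200] diag=46.650

A = translate([-8.4, 14.3, -5.7]) sphere(r=11.9) → bbox [-20.3,2.4,-17.6] .. [3.5,26.2,6.2]
B = cube([3.1, 3.3, 3]) → bbox [0,0,0] .. [3.1,3.3,3]
lo = A.lo+B.lo = [-20.3+0, 2.4+0, -17.6+0] = [-20.300,2.400,-17.600]
hi = A.hi+B.hi = [3.5+3.1, 26.2+3.3, 6.2+3] = [6.600,29.500,9.200]
diag = √(26.9²+27.1²+26.8²) = √2176.26 = 46.650


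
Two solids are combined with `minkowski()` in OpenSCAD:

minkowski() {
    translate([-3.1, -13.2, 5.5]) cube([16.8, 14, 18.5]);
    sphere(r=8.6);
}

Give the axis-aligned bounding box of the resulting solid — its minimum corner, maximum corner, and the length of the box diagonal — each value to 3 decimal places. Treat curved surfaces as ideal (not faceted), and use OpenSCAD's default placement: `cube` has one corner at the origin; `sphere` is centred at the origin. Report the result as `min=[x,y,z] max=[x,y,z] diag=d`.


min=[-11.700,-21.800,-3.100] max=[22.300,9.400,32.600] diag=58.343

A = translate([-3.1, -13.2, 5.5]) cube([16.8, 14, 18.5]) → bbox [-3.1,-13.2,5.5] .. [13.7,0.8,24]
B = sphere(r=8.6) → bbox [-8.6,-8.6,-8.6] .. [8.6,8.6,8.6]
lo = A.lo+B.lo = [-3.1-8.6, -13.2-8.6, 5.5-8.6] = [-11.700,-21.800,-3.100]
hi = A.hi+B.hi = [13.7+8.6, 0.8+8.6, 24+8.6] = [22.300,9.400,32.600]
diag = √(34²+31.2²+35.7²) = √3403.93 = 58.343


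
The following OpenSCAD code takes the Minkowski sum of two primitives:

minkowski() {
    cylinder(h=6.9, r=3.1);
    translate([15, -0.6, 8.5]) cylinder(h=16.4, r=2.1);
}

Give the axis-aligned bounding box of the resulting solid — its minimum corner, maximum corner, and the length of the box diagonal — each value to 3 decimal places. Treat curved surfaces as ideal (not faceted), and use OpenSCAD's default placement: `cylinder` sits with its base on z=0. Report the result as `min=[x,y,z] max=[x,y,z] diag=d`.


min=[9.800,-5.800,8.500] max=[20.200,4.600,31.800] diag=27.554

A = translate([15, -0.6, 8.5]) cylinder(h=16.4, r=2.1) → bbox [12.9,-2.7,8.5] .. [17.1,1.5,24.9]
B = cylinder(h=6.9, r=3.1) → bbox [-3.1,-3.1,0] .. [3.1,3.1,6.9]
lo = A.lo+B.lo = [12.9-3.1, -2.7-3.1, 8.5+0] = [9.800,-5.800,8.500]
hi = A.hi+B.hi = [17.1+3.1, 1.5+3.1, 24.9+6.9] = [20.200,4.600,31.800]
diag = √(10.4²+10.4²+23.3²) = √759.21 = 27.554


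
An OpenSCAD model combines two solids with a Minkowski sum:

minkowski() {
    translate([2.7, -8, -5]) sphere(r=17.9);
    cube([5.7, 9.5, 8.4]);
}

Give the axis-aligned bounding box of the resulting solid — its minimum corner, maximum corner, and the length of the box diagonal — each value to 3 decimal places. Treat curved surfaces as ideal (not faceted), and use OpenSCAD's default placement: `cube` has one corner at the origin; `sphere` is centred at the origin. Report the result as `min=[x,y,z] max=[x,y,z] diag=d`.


A = translate([2.7, -8, -5]) sphere(r=17.9) → bbox [-15.2,-25.9,-22.9] .. [20.6,9.9,12.9]
B = cube([5.7, 9.5, 8.4]) → bbox [0,0,0] .. [5.7,9.5,8.4]
lo = A.lo+B.lo = [-15.2+0, -25.9+0, -22.9+0] = [-15.200,-25.900,-22.900]
hi = A.hi+B.hi = [20.6+5.7, 9.9+9.5, 12.9+8.4] = [26.300,19.400,21.300]
diag = √(41.5²+45.3²+44.2²) = √5727.98 = 75.683

min=[-15.200,-25.900,-22.900] max=[26.300,19.400,21.300] diag=75.683


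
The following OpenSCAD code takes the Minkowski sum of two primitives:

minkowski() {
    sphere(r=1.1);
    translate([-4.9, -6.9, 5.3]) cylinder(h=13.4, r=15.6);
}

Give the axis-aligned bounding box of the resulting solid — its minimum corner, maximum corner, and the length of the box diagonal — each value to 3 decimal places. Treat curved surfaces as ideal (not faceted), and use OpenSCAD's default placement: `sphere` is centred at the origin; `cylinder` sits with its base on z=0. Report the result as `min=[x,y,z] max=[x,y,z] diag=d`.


A = translate([-4.9, -6.9, 5.3]) cylinder(h=13.4, r=15.6) → bbox [-20.5,-22.5,5.3] .. [10.7,8.7,18.7]
B = sphere(r=1.1) → bbox [-1.1,-1.1,-1.1] .. [1.1,1.1,1.1]
lo = A.lo+B.lo = [-20.5-1.1, -22.5-1.1, 5.3-1.1] = [-21.600,-23.600,4.200]
hi = A.hi+B.hi = [10.7+1.1, 8.7+1.1, 18.7+1.1] = [11.800,9.800,19.800]
diag = √(33.4²+33.4²+15.6²) = √2474.48 = 49.744

min=[-21.600,-23.600,4.200] max=[11.800,9.800,19.800] diag=49.744


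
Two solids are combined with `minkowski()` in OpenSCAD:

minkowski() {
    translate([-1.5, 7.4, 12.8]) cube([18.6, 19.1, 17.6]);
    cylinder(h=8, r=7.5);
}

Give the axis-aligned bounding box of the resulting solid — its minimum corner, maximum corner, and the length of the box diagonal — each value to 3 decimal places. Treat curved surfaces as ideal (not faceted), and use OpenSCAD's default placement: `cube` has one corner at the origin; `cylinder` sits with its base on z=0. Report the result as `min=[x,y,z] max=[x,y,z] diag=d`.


min=[-9.000,-0.100,12.800] max=[24.600,34.000,38.400] diag=54.287

A = translate([-1.5, 7.4, 12.8]) cube([18.6, 19.1, 17.6]) → bbox [-1.5,7.4,12.8] .. [17.1,26.5,30.4]
B = cylinder(h=8, r=7.5) → bbox [-7.5,-7.5,0] .. [7.5,7.5,8]
lo = A.lo+B.lo = [-1.5-7.5, 7.4-7.5, 12.8+0] = [-9.000,-0.100,12.800]
hi = A.hi+B.hi = [17.1+7.5, 26.5+7.5, 30.4+8] = [24.600,34.000,38.400]
diag = √(33.6²+34.1²+25.6²) = √2947.13 = 54.287


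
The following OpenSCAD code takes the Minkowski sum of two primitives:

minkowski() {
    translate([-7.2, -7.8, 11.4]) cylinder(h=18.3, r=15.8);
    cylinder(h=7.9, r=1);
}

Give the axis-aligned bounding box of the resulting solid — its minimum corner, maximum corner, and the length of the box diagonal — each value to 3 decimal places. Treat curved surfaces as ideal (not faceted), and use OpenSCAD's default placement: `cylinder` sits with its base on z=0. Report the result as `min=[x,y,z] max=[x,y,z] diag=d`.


A = translate([-7.2, -7.8, 11.4]) cylinder(h=18.3, r=15.8) → bbox [-23,-23.6,11.4] .. [8.6,8,29.7]
B = cylinder(h=7.9, r=1) → bbox [-1,-1,0] .. [1,1,7.9]
lo = A.lo+B.lo = [-23-1, -23.6-1, 11.4+0] = [-24.000,-24.600,11.400]
hi = A.hi+B.hi = [8.6+1, 8+1, 29.7+7.9] = [9.600,9.000,37.600]
diag = √(33.6²+33.6²+26.2²) = √2944.36 = 54.262

min=[-24.000,-24.600,11.400] max=[9.600,9.000,37.600] diag=54.262


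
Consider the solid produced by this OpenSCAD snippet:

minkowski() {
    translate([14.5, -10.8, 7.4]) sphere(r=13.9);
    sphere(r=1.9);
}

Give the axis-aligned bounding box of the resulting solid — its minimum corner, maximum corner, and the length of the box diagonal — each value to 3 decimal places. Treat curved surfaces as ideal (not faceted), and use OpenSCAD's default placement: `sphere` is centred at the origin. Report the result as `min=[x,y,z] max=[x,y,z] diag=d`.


min=[-1.300,-26.600,-8.400] max=[30.300,5.000,23.200] diag=54.733

A = translate([14.5, -10.8, 7.4]) sphere(r=13.9) → bbox [0.6,-24.7,-6.5] .. [28.4,3.1,21.3]
B = sphere(r=1.9) → bbox [-1.9,-1.9,-1.9] .. [1.9,1.9,1.9]
lo = A.lo+B.lo = [0.6-1.9, -24.7-1.9, -6.5-1.9] = [-1.300,-26.600,-8.400]
hi = A.hi+B.hi = [28.4+1.9, 3.1+1.9, 21.3+1.9] = [30.300,5.000,23.200]
diag = √(31.6²+31.6²+31.6²) = √2995.68 = 54.733


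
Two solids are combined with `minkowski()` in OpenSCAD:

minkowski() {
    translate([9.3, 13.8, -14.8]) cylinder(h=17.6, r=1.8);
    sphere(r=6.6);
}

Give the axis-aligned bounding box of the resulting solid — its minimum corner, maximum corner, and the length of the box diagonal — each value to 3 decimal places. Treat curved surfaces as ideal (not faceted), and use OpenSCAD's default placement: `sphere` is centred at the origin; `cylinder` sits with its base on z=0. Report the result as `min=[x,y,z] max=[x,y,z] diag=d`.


min=[0.900,5.400,-21.400] max=[17.700,22.200,9.400] diag=38.899

A = translate([9.3, 13.8, -14.8]) cylinder(h=17.6, r=1.8) → bbox [7.5,12,-14.8] .. [11.1,15.6,2.8]
B = sphere(r=6.6) → bbox [-6.6,-6.6,-6.6] .. [6.6,6.6,6.6]
lo = A.lo+B.lo = [7.5-6.6, 12-6.6, -14.8-6.6] = [0.900,5.400,-21.400]
hi = A.hi+B.hi = [11.1+6.6, 15.6+6.6, 2.8+6.6] = [17.700,22.200,9.400]
diag = √(16.8²+16.8²+30.8²) = √1513.12 = 38.899
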